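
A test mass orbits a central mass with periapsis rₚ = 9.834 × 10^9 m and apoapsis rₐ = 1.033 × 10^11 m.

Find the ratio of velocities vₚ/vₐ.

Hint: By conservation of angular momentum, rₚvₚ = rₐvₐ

Conservation of angular momentum gives rₚvₚ = rₐvₐ, so vₚ/vₐ = rₐ/rₚ.
vₚ/vₐ = 1.033e+11 / 9.834e+09 ≈ 10.5.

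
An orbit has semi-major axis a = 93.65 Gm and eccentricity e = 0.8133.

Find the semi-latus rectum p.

Convert to SI: a = 93.65 Gm = 9.365e+10 m.
p = a (1 − e²).
p = 9.365e+10 · (1 − (0.8133)²) = 9.365e+10 · 0.338543 ≈ 3.17e+10 m = 31.7 Gm.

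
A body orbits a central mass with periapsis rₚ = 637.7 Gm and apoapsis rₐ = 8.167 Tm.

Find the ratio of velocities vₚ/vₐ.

Convert to SI: rₚ = 637.7 Gm = 6.377e+11 m; rₐ = 8.167 Tm = 8.167e+12 m.
Conservation of angular momentum gives rₚvₚ = rₐvₐ, so vₚ/vₐ = rₐ/rₚ.
vₚ/vₐ = 8.167e+12 / 6.377e+11 ≈ 12.81.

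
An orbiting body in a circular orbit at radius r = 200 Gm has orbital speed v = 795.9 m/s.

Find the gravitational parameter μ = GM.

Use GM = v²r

Convert to SI: r = 200 Gm = 2e+11 m.
For a circular orbit v² = GM/r, so GM = v² · r.
GM = (795.9)² · 2e+11 m³/s² ≈ 1.267e+17 m³/s² = 1.267 × 10^17 m³/s².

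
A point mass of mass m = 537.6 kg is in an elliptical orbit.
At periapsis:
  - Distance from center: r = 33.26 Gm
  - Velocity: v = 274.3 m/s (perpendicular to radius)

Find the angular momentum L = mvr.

Convert to SI: r = 33.26 Gm = 3.326e+10 m.
Since v is perpendicular to r, L = m · v · r.
L = 537.6 · 274.3 · 3.326e+10 kg·m²/s ≈ 4.905e+15 kg·m²/s.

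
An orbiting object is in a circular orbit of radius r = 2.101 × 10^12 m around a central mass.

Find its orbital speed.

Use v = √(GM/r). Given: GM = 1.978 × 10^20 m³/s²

For a circular orbit, gravity supplies the centripetal force, so v = √(GM / r).
v = √(1.978e+20 / 2.101e+12) m/s ≈ 9703 m/s = 9.703 km/s.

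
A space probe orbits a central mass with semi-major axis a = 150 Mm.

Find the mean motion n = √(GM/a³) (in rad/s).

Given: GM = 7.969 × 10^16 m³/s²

Convert to SI: a = 150 Mm = 1.5e+08 m.
n = √(GM / a³).
n = √(7.969e+16 / (1.5e+08)³) rad/s ≈ 0.0001537 rad/s.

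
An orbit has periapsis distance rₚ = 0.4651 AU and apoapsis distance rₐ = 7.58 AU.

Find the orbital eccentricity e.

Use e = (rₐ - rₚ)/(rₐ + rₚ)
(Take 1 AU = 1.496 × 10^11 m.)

Convert to SI: rₚ = 0.4651 AU = 6.9579e+10 m; rₐ = 7.58 AU = 1.13397e+12 m.
e = (rₐ − rₚ) / (rₐ + rₚ).
e = (1.13397e+12 − 6.9579e+10) / (1.13397e+12 + 6.9579e+10) = 1.06439e+12 / 1.20355e+12 ≈ 0.8844.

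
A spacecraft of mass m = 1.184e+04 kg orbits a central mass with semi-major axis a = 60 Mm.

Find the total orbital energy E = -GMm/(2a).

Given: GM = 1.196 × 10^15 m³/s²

Convert to SI: a = 60 Mm = 6e+07 m.
E = −GMm / (2a).
E = −1.196e+15 · 1.184e+04 / (2 · 6e+07) J ≈ -1.18e+11 J = -118 GJ.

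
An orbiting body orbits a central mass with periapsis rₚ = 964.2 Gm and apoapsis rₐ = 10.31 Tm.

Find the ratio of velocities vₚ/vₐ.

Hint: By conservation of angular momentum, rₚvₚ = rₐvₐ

Convert to SI: rₚ = 964.2 Gm = 9.642e+11 m; rₐ = 10.31 Tm = 1.031e+13 m.
Conservation of angular momentum gives rₚvₚ = rₐvₐ, so vₚ/vₐ = rₐ/rₚ.
vₚ/vₐ = 1.031e+13 / 9.642e+11 ≈ 10.69.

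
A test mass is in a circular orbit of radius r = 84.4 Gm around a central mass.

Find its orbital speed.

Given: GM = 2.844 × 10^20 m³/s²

Convert to SI: r = 84.4 Gm = 8.44e+10 m.
For a circular orbit, gravity supplies the centripetal force, so v = √(GM / r).
v = √(2.844e+20 / 8.44e+10) m/s ≈ 5.805e+04 m/s = 58.05 km/s.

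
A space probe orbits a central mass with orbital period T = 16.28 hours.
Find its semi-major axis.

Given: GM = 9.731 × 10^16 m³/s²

Convert to SI: T = 16.28 hours = 58608 s.
Invert Kepler's third law: a = (GM · T² / (4π²))^(1/3).
Substituting T = 58608 s and GM = 9.731e+16 m³/s²:
a = (9.731e+16 · (58608)² / (4π²))^(1/3) m
a ≈ 2.038e+08 m = 203.8 Mm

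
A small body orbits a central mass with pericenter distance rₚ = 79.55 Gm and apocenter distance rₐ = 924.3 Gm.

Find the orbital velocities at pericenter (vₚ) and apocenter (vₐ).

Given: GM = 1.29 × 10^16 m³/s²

Convert to SI: rₚ = 79.55 Gm = 7.955e+10 m; rₐ = 924.3 Gm = 9.243e+11 m.
Use the vis-viva equation v² = GM(2/r − 1/a) with a = (rₚ + rₐ)/2 = (7.955e+10 + 9.243e+11)/2 = 5.01925e+11 m.
vₚ = √(GM · (2/rₚ − 1/a)) = √(1.29e+16 · (2/7.955e+10 − 1/5.01925e+11)) m/s ≈ 546.5 m/s = 546.5 m/s.
vₐ = √(GM · (2/rₐ − 1/a)) = √(1.29e+16 · (2/9.243e+11 − 1/5.01925e+11)) m/s ≈ 47.03 m/s = 47.03 m/s.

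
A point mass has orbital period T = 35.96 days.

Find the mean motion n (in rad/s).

Convert to SI: T = 35.96 days = 3.10694e+06 s.
n = 2π / T.
n = 2π / 3.10694e+06 s ≈ 2.022e-06 rad/s.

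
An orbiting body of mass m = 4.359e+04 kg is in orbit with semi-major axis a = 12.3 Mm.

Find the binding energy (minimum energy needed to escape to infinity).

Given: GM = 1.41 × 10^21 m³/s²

Convert to SI: a = 12.3 Mm = 1.23e+07 m.
Total orbital energy is E = −GMm/(2a); binding energy is E_bind = −E = GMm/(2a).
E_bind = 1.41e+21 · 4.359e+04 / (2 · 1.23e+07) J ≈ 2.498e+18 J = 2.498 EJ.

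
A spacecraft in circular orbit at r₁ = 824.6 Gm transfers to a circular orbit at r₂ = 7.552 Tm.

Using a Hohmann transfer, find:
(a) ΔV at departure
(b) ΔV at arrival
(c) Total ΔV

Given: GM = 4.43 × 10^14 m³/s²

Convert to SI: r₁ = 824.6 Gm = 8.246e+11 m; r₂ = 7.552 Tm = 7.552e+12 m.
Transfer semi-major axis: a_t = (r₁ + r₂)/2 = (8.246e+11 + 7.552e+12)/2 = 4.1883e+12 m.
Circular speeds: v₁ = √(GM/r₁) = 23.1782 m/s, v₂ = √(GM/r₂) = 7.65898 m/s.
Transfer speeds (vis-viva v² = GM(2/r − 1/a_t)): v₁ᵗ = 31.1238 m/s, v₂ᵗ = 3.39839 m/s.
(a) ΔV₁ = |v₁ᵗ − v₁| ≈ 7.946 m/s = 7.946 m/s.
(b) ΔV₂ = |v₂ − v₂ᵗ| ≈ 4.261 m/s = 4.261 m/s.
(c) ΔV_total = ΔV₁ + ΔV₂ ≈ 12.21 m/s = 12.21 m/s.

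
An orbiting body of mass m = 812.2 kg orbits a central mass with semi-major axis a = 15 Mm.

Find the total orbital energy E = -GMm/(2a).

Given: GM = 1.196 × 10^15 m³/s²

Convert to SI: a = 15 Mm = 1.5e+07 m.
E = −GMm / (2a).
E = −1.196e+15 · 812.2 / (2 · 1.5e+07) J ≈ -3.238e+10 J = -32.38 GJ.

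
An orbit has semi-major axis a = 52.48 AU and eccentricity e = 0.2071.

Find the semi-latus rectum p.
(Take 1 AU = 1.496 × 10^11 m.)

Convert to SI: a = 52.48 AU = 7.85101e+12 m.
p = a (1 − e²).
p = 7.85101e+12 · (1 − (0.2071)²) = 7.85101e+12 · 0.95711 ≈ 7.514e+12 m = 50.23 AU.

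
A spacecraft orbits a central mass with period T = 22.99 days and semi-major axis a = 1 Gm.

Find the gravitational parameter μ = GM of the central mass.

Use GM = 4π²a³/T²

Convert to SI: T = 22.99 days = 1.98634e+06 s; a = 1 Gm = 1e+09 m.
GM = 4π² · a³ / T².
GM = 4π² · (1e+09)³ / (1.98634e+06)² m³/s² ≈ 1.001e+16 m³/s² = 1.001 × 10^16 m³/s².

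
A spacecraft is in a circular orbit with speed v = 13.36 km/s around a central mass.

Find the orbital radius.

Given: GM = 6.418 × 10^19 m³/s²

Convert to SI: v = 13.36 km/s = 13360 m/s.
For a circular orbit, v² = GM / r, so r = GM / v².
r = 6.418e+19 / (13360)² m ≈ 3.596e+11 m = 3.596 × 10^11 m.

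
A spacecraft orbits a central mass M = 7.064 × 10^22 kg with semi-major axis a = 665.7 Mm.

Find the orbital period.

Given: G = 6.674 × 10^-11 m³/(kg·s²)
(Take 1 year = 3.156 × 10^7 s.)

Convert to SI: a = 665.7 Mm = 6.657e+08 m.
GM = G · M = 6.674e-11 · 7.064e+22 = 4.71451e+12 m³/s².
Kepler's third law: T = 2π √(a³ / GM).
Substituting a = 6.657e+08 m and GM = 4.71451e+12 m³/s²:
T = 2π √((6.657e+08)³ / 4.71451e+12) s
T ≈ 4.97e+07 s = 1.575 years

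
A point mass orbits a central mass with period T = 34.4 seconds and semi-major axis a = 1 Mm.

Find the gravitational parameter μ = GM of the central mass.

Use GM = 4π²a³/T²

Convert to SI: a = 1 Mm = 1e+06 m.
GM = 4π² · a³ / T².
GM = 4π² · (1e+06)³ / (34.4)² m³/s² ≈ 3.336e+16 m³/s² = 3.336 × 10^16 m³/s².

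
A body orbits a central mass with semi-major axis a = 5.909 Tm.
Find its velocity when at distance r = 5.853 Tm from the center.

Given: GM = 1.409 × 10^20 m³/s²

Convert to SI: a = 5.909 Tm = 5.909e+12 m; r = 5.853 Tm = 5.853e+12 m.
Vis-viva: v = √(GM · (2/r − 1/a)).
2/r − 1/a = 2/5.853e+12 − 1/5.909e+12 = 1.72472e-13 m⁻¹.
v = √(1.409e+20 · 1.72472e-13) m/s ≈ 4930 m/s = 4.93 km/s.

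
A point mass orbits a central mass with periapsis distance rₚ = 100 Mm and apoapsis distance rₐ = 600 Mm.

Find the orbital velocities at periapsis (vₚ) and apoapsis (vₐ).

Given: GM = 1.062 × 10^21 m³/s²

Convert to SI: rₚ = 100 Mm = 1e+08 m; rₐ = 600 Mm = 6e+08 m.
Use the vis-viva equation v² = GM(2/r − 1/a) with a = (rₚ + rₐ)/2 = (1e+08 + 6e+08)/2 = 3.5e+08 m.
vₚ = √(GM · (2/rₚ − 1/a)) = √(1.062e+21 · (2/1e+08 − 1/3.5e+08)) m/s ≈ 4.267e+06 m/s = 4267 km/s.
vₐ = √(GM · (2/rₐ − 1/a)) = √(1.062e+21 · (2/6e+08 − 1/3.5e+08)) m/s ≈ 7.111e+05 m/s = 711.1 km/s.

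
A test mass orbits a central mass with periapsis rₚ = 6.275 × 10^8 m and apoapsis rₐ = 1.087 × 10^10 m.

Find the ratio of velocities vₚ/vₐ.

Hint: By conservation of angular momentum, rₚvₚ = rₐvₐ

Conservation of angular momentum gives rₚvₚ = rₐvₐ, so vₚ/vₐ = rₐ/rₚ.
vₚ/vₐ = 1.087e+10 / 6.275e+08 ≈ 17.32.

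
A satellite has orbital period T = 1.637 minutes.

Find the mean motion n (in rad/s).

Convert to SI: T = 1.637 minutes = 98.22 s.
n = 2π / T.
n = 2π / 98.22 s ≈ 0.06397 rad/s.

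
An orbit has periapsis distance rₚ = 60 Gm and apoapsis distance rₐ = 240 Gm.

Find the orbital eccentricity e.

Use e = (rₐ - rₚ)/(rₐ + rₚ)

Convert to SI: rₚ = 60 Gm = 6e+10 m; rₐ = 240 Gm = 2.4e+11 m.
e = (rₐ − rₚ) / (rₐ + rₚ).
e = (2.4e+11 − 6e+10) / (2.4e+11 + 6e+10) = 1.8e+11 / 3e+11 ≈ 0.6.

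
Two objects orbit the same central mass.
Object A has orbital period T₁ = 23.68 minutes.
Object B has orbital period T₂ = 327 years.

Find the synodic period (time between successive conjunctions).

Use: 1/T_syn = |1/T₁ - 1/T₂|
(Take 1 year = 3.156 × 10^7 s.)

Convert to SI: T₁ = 23.68 minutes = 1420.8 s; T₂ = 327 years = 1.03201e+10 s.
T_syn = |T₁ · T₂ / (T₁ − T₂)|.
T_syn = |1420.8 · 1.03201e+10 / (1420.8 − 1.03201e+10)| s ≈ 1421 s = 23.68 minutes.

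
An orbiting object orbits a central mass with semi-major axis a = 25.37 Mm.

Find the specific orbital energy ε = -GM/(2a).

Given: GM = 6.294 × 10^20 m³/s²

Convert to SI: a = 25.37 Mm = 2.537e+07 m.
ε = −GM / (2a).
ε = −6.294e+20 / (2 · 2.537e+07) J/kg ≈ -1.24e+13 J/kg = -1.24e+04 GJ/kg.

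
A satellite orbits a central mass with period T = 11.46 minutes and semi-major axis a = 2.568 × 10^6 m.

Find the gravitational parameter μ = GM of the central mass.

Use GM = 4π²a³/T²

Convert to SI: T = 11.46 minutes = 687.6 s.
GM = 4π² · a³ / T².
GM = 4π² · (2.568e+06)³ / (687.6)² m³/s² ≈ 1.414e+15 m³/s² = 1.414 × 10^15 m³/s².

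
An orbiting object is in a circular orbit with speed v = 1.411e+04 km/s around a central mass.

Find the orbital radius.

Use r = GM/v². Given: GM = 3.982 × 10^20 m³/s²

Convert to SI: v = 1.411e+04 km/s = 1.411e+07 m/s.
For a circular orbit, v² = GM / r, so r = GM / v².
r = 3.982e+20 / (1.411e+07)² m ≈ 2e+06 m = 2 Mm.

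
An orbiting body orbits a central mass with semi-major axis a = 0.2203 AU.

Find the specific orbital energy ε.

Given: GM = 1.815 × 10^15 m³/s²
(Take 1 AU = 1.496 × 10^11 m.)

Convert to SI: a = 0.2203 AU = 3.29569e+10 m.
ε = −GM / (2a).
ε = −1.815e+15 / (2 · 3.29569e+10) J/kg ≈ -2.754e+04 J/kg = -27.54 kJ/kg.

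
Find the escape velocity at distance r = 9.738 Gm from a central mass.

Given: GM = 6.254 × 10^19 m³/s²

Convert to SI: r = 9.738 Gm = 9.738e+09 m.
Escape velocity comes from setting total energy to zero: ½v² − GM/r = 0 ⇒ v_esc = √(2GM / r).
v_esc = √(2 · 6.254e+19 / 9.738e+09) m/s ≈ 1.133e+05 m/s = 113.3 km/s.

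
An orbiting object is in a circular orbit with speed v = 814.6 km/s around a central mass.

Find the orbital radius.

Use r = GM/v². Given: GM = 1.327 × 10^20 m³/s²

Convert to SI: v = 814.6 km/s = 814600 m/s.
For a circular orbit, v² = GM / r, so r = GM / v².
r = 1.327e+20 / (814600)² m ≈ 2e+08 m = 200 Mm.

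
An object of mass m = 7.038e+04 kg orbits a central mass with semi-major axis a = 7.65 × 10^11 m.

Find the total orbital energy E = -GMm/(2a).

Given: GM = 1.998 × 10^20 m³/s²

E = −GMm / (2a).
E = −1.998e+20 · 7.038e+04 / (2 · 7.65e+11) J ≈ -9.191e+12 J = -9.191 TJ.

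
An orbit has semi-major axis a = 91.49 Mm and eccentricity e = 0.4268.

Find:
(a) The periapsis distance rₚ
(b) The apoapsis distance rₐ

Convert to SI: a = 91.49 Mm = 9.149e+07 m.
(a) rₚ = a(1 − e) = 9.149e+07 · (1 − 0.4268) = 9.149e+07 · 0.5732 ≈ 5.244e+07 m = 52.44 Mm.
(b) rₐ = a(1 + e) = 9.149e+07 · (1 + 0.4268) = 9.149e+07 · 1.4268 ≈ 1.305e+08 m = 130.5 Mm.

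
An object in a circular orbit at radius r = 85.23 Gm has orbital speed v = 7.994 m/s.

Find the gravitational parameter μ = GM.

Convert to SI: r = 85.23 Gm = 8.523e+10 m.
For a circular orbit v² = GM/r, so GM = v² · r.
GM = (7.994)² · 8.523e+10 m³/s² ≈ 5.447e+12 m³/s² = 5.447 × 10^12 m³/s².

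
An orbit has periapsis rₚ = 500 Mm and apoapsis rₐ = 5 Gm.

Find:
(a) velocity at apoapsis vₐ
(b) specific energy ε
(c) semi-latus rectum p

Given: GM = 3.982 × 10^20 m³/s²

Convert to SI: rₚ = 500 Mm = 5e+08 m; rₐ = 5 Gm = 5e+09 m.
(a) With a = (rₚ + rₐ)/2 = 2.75e+09 m, vₐ = √(GM (2/rₐ − 1/a)) = √(3.982e+20 · (2/5e+09 − 1/2.75e+09)) m/s ≈ 1.203e+05 m/s
(b) With a = (rₚ + rₐ)/2 = 2.75e+09 m, ε = −GM/(2a) = −3.982e+20/(2 · 2.75e+09) J/kg ≈ -7.24e+10 J/kg
(c) From a = (rₚ + rₐ)/2 = 2.75e+09 m and e = (rₐ − rₚ)/(rₐ + rₚ) = 0.818182, p = a(1 − e²) = 2.75e+09 · (1 − (0.818182)²) ≈ 9.091e+08 m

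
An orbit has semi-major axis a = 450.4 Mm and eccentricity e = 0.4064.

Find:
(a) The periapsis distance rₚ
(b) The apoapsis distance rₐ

Convert to SI: a = 450.4 Mm = 4.504e+08 m.
(a) rₚ = a(1 − e) = 4.504e+08 · (1 − 0.4064) = 4.504e+08 · 0.5936 ≈ 2.674e+08 m = 267.4 Mm.
(b) rₐ = a(1 + e) = 4.504e+08 · (1 + 0.4064) = 4.504e+08 · 1.4064 ≈ 6.334e+08 m = 633.4 Mm.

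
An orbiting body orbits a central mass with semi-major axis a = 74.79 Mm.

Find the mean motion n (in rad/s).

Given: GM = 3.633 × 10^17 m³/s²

Convert to SI: a = 74.79 Mm = 7.479e+07 m.
n = √(GM / a³).
n = √(3.633e+17 / (7.479e+07)³) rad/s ≈ 0.0009319 rad/s.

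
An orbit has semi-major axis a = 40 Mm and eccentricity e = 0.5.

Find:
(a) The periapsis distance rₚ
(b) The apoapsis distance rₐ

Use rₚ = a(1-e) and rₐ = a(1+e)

Convert to SI: a = 40 Mm = 4e+07 m.
(a) rₚ = a(1 − e) = 4e+07 · (1 − 0.5) = 4e+07 · 0.5 ≈ 2e+07 m = 20 Mm.
(b) rₐ = a(1 + e) = 4e+07 · (1 + 0.5) = 4e+07 · 1.5 ≈ 6e+07 m = 60 Mm.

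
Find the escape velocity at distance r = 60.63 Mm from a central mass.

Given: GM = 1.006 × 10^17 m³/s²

Convert to SI: r = 60.63 Mm = 6.063e+07 m.
Escape velocity comes from setting total energy to zero: ½v² − GM/r = 0 ⇒ v_esc = √(2GM / r).
v_esc = √(2 · 1.006e+17 / 6.063e+07) m/s ≈ 5.761e+04 m/s = 57.61 km/s.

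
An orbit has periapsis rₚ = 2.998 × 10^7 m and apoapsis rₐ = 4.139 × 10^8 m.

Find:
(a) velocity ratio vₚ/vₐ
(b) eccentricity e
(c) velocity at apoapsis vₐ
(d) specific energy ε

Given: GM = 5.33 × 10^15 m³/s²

(a) Conservation of angular momentum (rₚvₚ = rₐvₐ) gives vₚ/vₐ = rₐ/rₚ = 4.139e+08/2.998e+07 ≈ 13.81
(b) e = (rₐ − rₚ)/(rₐ + rₚ) = (4.139e+08 − 2.998e+07)/(4.139e+08 + 2.998e+07) ≈ 0.8649
(c) With a = (rₚ + rₐ)/2 = 2.2194e+08 m, vₐ = √(GM (2/rₐ − 1/a)) = √(5.33e+15 · (2/4.139e+08 − 1/2.2194e+08)) m/s ≈ 1319 m/s
(d) With a = (rₚ + rₐ)/2 = 2.2194e+08 m, ε = −GM/(2a) = −5.33e+15/(2 · 2.2194e+08) J/kg ≈ -1.201e+07 J/kg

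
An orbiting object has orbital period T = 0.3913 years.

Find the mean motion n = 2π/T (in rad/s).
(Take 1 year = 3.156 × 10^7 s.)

Convert to SI: T = 0.3913 years = 1.23494e+07 s.
n = 2π / T.
n = 2π / 1.23494e+07 s ≈ 5.088e-07 rad/s.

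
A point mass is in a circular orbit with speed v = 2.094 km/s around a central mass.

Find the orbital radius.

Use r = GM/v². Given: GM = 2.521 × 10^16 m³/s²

Convert to SI: v = 2.094 km/s = 2094 m/s.
For a circular orbit, v² = GM / r, so r = GM / v².
r = 2.521e+16 / (2094)² m ≈ 5.749e+09 m = 5.749 Gm.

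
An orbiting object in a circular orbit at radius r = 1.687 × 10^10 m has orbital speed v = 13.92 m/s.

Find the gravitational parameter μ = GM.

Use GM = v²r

For a circular orbit v² = GM/r, so GM = v² · r.
GM = (13.92)² · 1.687e+10 m³/s² ≈ 3.269e+12 m³/s² = 3.269 × 10^12 m³/s².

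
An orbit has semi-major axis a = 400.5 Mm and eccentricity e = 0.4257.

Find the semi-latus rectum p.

Convert to SI: a = 400.5 Mm = 4.005e+08 m.
p = a (1 − e²).
p = 4.005e+08 · (1 − (0.4257)²) = 4.005e+08 · 0.81878 ≈ 3.279e+08 m = 327.9 Mm.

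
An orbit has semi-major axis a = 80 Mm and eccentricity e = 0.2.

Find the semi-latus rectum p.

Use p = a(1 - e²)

Convert to SI: a = 80 Mm = 8e+07 m.
p = a (1 − e²).
p = 8e+07 · (1 − (0.2)²) = 8e+07 · 0.96 ≈ 7.68e+07 m = 76.8 Mm.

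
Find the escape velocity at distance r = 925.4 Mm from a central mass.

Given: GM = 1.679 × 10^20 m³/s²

Convert to SI: r = 925.4 Mm = 9.254e+08 m.
Escape velocity comes from setting total energy to zero: ½v² − GM/r = 0 ⇒ v_esc = √(2GM / r).
v_esc = √(2 · 1.679e+20 / 9.254e+08) m/s ≈ 6.024e+05 m/s = 602.4 km/s.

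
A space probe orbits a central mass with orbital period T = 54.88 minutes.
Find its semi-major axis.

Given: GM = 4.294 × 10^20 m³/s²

Convert to SI: T = 54.88 minutes = 3292.8 s.
Invert Kepler's third law: a = (GM · T² / (4π²))^(1/3).
Substituting T = 3292.8 s and GM = 4.294e+20 m³/s²:
a = (4.294e+20 · (3292.8)² / (4π²))^(1/3) m
a ≈ 4.904e+08 m = 4.904 × 10^8 m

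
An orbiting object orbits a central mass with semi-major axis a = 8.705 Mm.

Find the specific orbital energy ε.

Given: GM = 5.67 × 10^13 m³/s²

Convert to SI: a = 8.705 Mm = 8.705e+06 m.
ε = −GM / (2a).
ε = −5.67e+13 / (2 · 8.705e+06) J/kg ≈ -3.257e+06 J/kg = -3.257 MJ/kg.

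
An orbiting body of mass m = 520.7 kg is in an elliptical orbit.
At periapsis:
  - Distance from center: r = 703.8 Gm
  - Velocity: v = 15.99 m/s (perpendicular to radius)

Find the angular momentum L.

Convert to SI: r = 703.8 Gm = 7.038e+11 m.
Since v is perpendicular to r, L = m · v · r.
L = 520.7 · 15.99 · 7.038e+11 kg·m²/s ≈ 5.86e+15 kg·m²/s.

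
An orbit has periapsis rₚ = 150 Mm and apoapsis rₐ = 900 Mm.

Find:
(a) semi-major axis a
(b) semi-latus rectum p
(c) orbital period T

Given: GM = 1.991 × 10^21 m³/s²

Convert to SI: rₚ = 150 Mm = 1.5e+08 m; rₐ = 900 Mm = 9e+08 m.
(a) a = (rₚ + rₐ)/2 = (1.5e+08 + 9e+08)/2 ≈ 5.25e+08 m
(b) From a = (rₚ + rₐ)/2 = 5.25e+08 m and e = (rₐ − rₚ)/(rₐ + rₚ) = 0.714286, p = a(1 − e²) = 5.25e+08 · (1 − (0.714286)²) ≈ 2.571e+08 m
(c) With a = (rₚ + rₐ)/2 = 5.25e+08 m, T = 2π √(a³/GM) = 2π √((5.25e+08)³/1.991e+21) s ≈ 1694 s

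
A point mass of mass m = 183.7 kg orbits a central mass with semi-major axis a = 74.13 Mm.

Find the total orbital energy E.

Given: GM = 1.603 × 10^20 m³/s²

Convert to SI: a = 74.13 Mm = 7.413e+07 m.
E = −GMm / (2a).
E = −1.603e+20 · 183.7 / (2 · 7.413e+07) J ≈ -1.986e+14 J = -198.6 TJ.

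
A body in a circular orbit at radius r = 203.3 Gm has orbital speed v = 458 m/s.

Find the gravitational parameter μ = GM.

Convert to SI: r = 203.3 Gm = 2.033e+11 m.
For a circular orbit v² = GM/r, so GM = v² · r.
GM = (458)² · 2.033e+11 m³/s² ≈ 4.265e+16 m³/s² = 4.265 × 10^16 m³/s².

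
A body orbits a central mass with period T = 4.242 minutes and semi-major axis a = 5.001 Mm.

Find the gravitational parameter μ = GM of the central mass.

Convert to SI: T = 4.242 minutes = 254.52 s; a = 5.001 Mm = 5.001e+06 m.
GM = 4π² · a³ / T².
GM = 4π² · (5.001e+06)³ / (254.52)² m³/s² ≈ 7.622e+16 m³/s² = 7.622 × 10^16 m³/s².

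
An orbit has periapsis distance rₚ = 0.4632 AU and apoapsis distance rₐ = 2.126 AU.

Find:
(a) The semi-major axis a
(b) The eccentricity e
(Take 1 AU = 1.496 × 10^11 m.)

Convert to SI: rₚ = 0.4632 AU = 6.92947e+10 m; rₐ = 2.126 AU = 3.1805e+11 m.
(a) a = (rₚ + rₐ) / 2 = (6.92947e+10 + 3.1805e+11) / 2 ≈ 1.937e+11 m = 1.295 AU.
(b) e = (rₐ − rₚ) / (rₐ + rₚ) = (3.1805e+11 − 6.92947e+10) / (3.1805e+11 + 6.92947e+10) ≈ 0.6422.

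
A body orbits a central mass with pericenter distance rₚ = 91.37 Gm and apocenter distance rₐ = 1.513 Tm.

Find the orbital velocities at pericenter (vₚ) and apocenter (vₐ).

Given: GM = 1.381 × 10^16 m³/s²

Convert to SI: rₚ = 91.37 Gm = 9.137e+10 m; rₐ = 1.513 Tm = 1.513e+12 m.
Use the vis-viva equation v² = GM(2/r − 1/a) with a = (rₚ + rₐ)/2 = (9.137e+10 + 1.513e+12)/2 = 8.02185e+11 m.
vₚ = √(GM · (2/rₚ − 1/a)) = √(1.381e+16 · (2/9.137e+10 − 1/8.02185e+11)) m/s ≈ 533.9 m/s = 533.9 m/s.
vₐ = √(GM · (2/rₐ − 1/a)) = √(1.381e+16 · (2/1.513e+12 − 1/8.02185e+11)) m/s ≈ 32.24 m/s = 32.24 m/s.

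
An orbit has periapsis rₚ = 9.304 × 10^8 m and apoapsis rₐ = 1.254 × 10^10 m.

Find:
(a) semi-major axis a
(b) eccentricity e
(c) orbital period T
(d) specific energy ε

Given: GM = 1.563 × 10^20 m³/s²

(a) a = (rₚ + rₐ)/2 = (9.304e+08 + 1.254e+10)/2 ≈ 6.735e+09 m
(b) e = (rₐ − rₚ)/(rₐ + rₚ) = (1.254e+10 − 9.304e+08)/(1.254e+10 + 9.304e+08) ≈ 0.8619
(c) With a = (rₚ + rₐ)/2 = 6.7352e+09 m, T = 2π √(a³/GM) = 2π √((6.7352e+09)³/1.563e+20) s ≈ 2.778e+05 s
(d) With a = (rₚ + rₐ)/2 = 6.7352e+09 m, ε = −GM/(2a) = −1.563e+20/(2 · 6.7352e+09) J/kg ≈ -1.16e+10 J/kg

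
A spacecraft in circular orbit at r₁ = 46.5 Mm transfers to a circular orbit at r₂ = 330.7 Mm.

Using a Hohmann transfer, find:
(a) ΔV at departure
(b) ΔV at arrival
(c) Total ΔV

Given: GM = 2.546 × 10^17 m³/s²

Convert to SI: r₁ = 46.5 Mm = 4.65e+07 m; r₂ = 330.7 Mm = 3.307e+08 m.
Transfer semi-major axis: a_t = (r₁ + r₂)/2 = (4.65e+07 + 3.307e+08)/2 = 1.886e+08 m.
Circular speeds: v₁ = √(GM/r₁) = 73995.1 m/s, v₂ = √(GM/r₂) = 27746.7 m/s.
Transfer speeds (vis-viva v² = GM(2/r − 1/a_t)): v₁ᵗ = 97982.6 m/s, v₂ᵗ = 13777.4 m/s.
(a) ΔV₁ = |v₁ᵗ − v₁| ≈ 2.399e+04 m/s = 23.99 km/s.
(b) ΔV₂ = |v₂ − v₂ᵗ| ≈ 1.397e+04 m/s = 13.97 km/s.
(c) ΔV_total = ΔV₁ + ΔV₂ ≈ 3.796e+04 m/s = 37.96 km/s.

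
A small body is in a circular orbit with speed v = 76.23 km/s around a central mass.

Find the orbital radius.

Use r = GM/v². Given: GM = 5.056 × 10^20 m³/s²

Convert to SI: v = 76.23 km/s = 76230 m/s.
For a circular orbit, v² = GM / r, so r = GM / v².
r = 5.056e+20 / (76230)² m ≈ 8.701e+10 m = 87.01 Gm.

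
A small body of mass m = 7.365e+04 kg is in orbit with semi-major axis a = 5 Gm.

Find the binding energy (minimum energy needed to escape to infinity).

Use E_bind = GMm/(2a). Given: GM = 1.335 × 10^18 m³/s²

Convert to SI: a = 5 Gm = 5e+09 m.
Total orbital energy is E = −GMm/(2a); binding energy is E_bind = −E = GMm/(2a).
E_bind = 1.335e+18 · 7.365e+04 / (2 · 5e+09) J ≈ 9.832e+12 J = 9.832 TJ.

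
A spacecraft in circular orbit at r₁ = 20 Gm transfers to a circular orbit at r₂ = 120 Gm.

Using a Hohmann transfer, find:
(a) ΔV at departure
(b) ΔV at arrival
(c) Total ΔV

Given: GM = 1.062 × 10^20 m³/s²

Convert to SI: r₁ = 20 Gm = 2e+10 m; r₂ = 120 Gm = 1.2e+11 m.
Transfer semi-major axis: a_t = (r₁ + r₂)/2 = (2e+10 + 1.2e+11)/2 = 7e+10 m.
Circular speeds: v₁ = √(GM/r₁) = 72869.7 m/s, v₂ = √(GM/r₂) = 29748.9 m/s.
Transfer speeds (vis-viva v² = GM(2/r − 1/a_t)): v₁ᵗ = 95408.9 m/s, v₂ᵗ = 15901.5 m/s.
(a) ΔV₁ = |v₁ᵗ − v₁| ≈ 2.254e+04 m/s = 22.54 km/s.
(b) ΔV₂ = |v₂ − v₂ᵗ| ≈ 1.385e+04 m/s = 13.85 km/s.
(c) ΔV_total = ΔV₁ + ΔV₂ ≈ 3.639e+04 m/s = 36.39 km/s.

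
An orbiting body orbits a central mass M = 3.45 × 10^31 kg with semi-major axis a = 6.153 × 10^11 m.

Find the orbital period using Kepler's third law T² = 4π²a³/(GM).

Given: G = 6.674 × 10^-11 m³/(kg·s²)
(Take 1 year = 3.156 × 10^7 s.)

GM = G · M = 6.674e-11 · 3.45e+31 = 2.30253e+21 m³/s².
Kepler's third law: T = 2π √(a³ / GM).
Substituting a = 6.153e+11 m and GM = 2.30253e+21 m³/s²:
T = 2π √((6.153e+11)³ / 2.30253e+21) s
T ≈ 6.32e+07 s = 2.002 years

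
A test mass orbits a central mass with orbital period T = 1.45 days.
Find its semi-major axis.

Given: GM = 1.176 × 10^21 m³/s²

Convert to SI: T = 1.45 days = 125280 s.
Invert Kepler's third law: a = (GM · T² / (4π²))^(1/3).
Substituting T = 125280 s and GM = 1.176e+21 m³/s²:
a = (1.176e+21 · (125280)² / (4π²))^(1/3) m
a ≈ 7.761e+09 m = 7.761 × 10^9 m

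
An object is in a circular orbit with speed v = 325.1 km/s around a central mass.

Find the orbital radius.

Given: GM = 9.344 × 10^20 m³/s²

Convert to SI: v = 325.1 km/s = 325100 m/s.
For a circular orbit, v² = GM / r, so r = GM / v².
r = 9.344e+20 / (325100)² m ≈ 8.841e+09 m = 8.841 Gm.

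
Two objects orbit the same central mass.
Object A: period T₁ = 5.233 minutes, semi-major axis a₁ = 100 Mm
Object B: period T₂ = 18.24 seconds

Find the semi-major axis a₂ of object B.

Convert to SI: T₁ = 5.233 minutes = 313.98 s; a₁ = 100 Mm = 1e+08 m.
Kepler's third law: (T₁/T₂)² = (a₁/a₂)³ ⇒ a₂ = a₁ · (T₂/T₁)^(2/3).
T₂/T₁ = 18.24 / 313.98 = 0.0580929.
a₂ = 1e+08 · (0.0580929)^(2/3) m ≈ 1.5e+07 m = 15 Mm.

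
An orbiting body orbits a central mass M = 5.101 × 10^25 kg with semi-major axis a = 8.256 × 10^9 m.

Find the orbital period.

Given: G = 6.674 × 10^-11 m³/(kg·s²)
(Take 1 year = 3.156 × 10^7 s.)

GM = G · M = 6.674e-11 · 5.101e+25 = 3.40441e+15 m³/s².
Kepler's third law: T = 2π √(a³ / GM).
Substituting a = 8.256e+09 m and GM = 3.40441e+15 m³/s²:
T = 2π √((8.256e+09)³ / 3.40441e+15) s
T ≈ 8.078e+07 s = 2.56 years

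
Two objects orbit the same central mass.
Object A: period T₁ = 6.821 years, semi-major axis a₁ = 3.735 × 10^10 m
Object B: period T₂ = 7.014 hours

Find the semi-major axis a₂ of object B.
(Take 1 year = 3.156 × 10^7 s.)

Convert to SI: T₁ = 6.821 years = 2.15271e+08 s; T₂ = 7.014 hours = 25250.4 s.
Kepler's third law: (T₁/T₂)² = (a₁/a₂)³ ⇒ a₂ = a₁ · (T₂/T₁)^(2/3).
T₂/T₁ = 25250.4 / 2.15271e+08 = 0.000117296.
a₂ = 3.735e+10 · (0.000117296)^(2/3) m ≈ 8.95e+07 m = 8.95 × 10^7 m.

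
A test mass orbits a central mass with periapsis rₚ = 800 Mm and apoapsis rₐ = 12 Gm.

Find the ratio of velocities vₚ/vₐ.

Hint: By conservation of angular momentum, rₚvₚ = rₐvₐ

Convert to SI: rₚ = 800 Mm = 8e+08 m; rₐ = 12 Gm = 1.2e+10 m.
Conservation of angular momentum gives rₚvₚ = rₐvₐ, so vₚ/vₐ = rₐ/rₚ.
vₚ/vₐ = 1.2e+10 / 8e+08 ≈ 15.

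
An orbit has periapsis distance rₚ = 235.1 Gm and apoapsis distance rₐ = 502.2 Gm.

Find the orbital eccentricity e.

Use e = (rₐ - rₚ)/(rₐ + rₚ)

Convert to SI: rₚ = 235.1 Gm = 2.351e+11 m; rₐ = 502.2 Gm = 5.022e+11 m.
e = (rₐ − rₚ) / (rₐ + rₚ).
e = (5.022e+11 − 2.351e+11) / (5.022e+11 + 2.351e+11) = 2.671e+11 / 7.373e+11 ≈ 0.3623.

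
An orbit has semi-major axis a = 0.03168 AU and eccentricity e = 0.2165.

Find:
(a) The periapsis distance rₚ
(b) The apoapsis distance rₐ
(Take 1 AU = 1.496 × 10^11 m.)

Convert to SI: a = 0.03168 AU = 4.73933e+09 m.
(a) rₚ = a(1 − e) = 4.73933e+09 · (1 − 0.2165) = 4.73933e+09 · 0.7835 ≈ 3.713e+09 m = 0.02482 AU.
(b) rₐ = a(1 + e) = 4.73933e+09 · (1 + 0.2165) = 4.73933e+09 · 1.2165 ≈ 5.765e+09 m = 0.03854 AU.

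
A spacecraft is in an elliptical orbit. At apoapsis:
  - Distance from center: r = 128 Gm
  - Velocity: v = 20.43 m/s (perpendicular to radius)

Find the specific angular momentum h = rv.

Convert to SI: r = 128 Gm = 1.28e+11 m.
With v perpendicular to r, h = r · v.
h = 1.28e+11 · 20.43 m²/s ≈ 2.615e+12 m²/s.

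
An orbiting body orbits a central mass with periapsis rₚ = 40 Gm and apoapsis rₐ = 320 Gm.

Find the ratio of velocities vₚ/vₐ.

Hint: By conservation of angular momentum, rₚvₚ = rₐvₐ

Convert to SI: rₚ = 40 Gm = 4e+10 m; rₐ = 320 Gm = 3.2e+11 m.
Conservation of angular momentum gives rₚvₚ = rₐvₐ, so vₚ/vₐ = rₐ/rₚ.
vₚ/vₐ = 3.2e+11 / 4e+10 ≈ 8.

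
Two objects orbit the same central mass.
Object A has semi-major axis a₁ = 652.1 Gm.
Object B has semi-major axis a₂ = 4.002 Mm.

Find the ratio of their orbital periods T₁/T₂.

Convert to SI: a₁ = 652.1 Gm = 6.521e+11 m; a₂ = 4.002 Mm = 4.002e+06 m.
From Kepler's third law, (T₁/T₂)² = (a₁/a₂)³, so T₁/T₂ = (a₁/a₂)^(3/2).
a₁/a₂ = 6.521e+11 / 4.002e+06 = 162944.
T₁/T₂ = (162944)^(3/2) ≈ 6.577e+07.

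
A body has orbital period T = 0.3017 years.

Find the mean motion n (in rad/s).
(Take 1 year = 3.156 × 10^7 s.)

Convert to SI: T = 0.3017 years = 9.52165e+06 s.
n = 2π / T.
n = 2π / 9.52165e+06 s ≈ 6.599e-07 rad/s.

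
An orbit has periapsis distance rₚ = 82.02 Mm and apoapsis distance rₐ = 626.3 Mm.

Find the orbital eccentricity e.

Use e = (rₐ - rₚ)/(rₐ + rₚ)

Convert to SI: rₚ = 82.02 Mm = 8.202e+07 m; rₐ = 626.3 Mm = 6.263e+08 m.
e = (rₐ − rₚ) / (rₐ + rₚ).
e = (6.263e+08 − 8.202e+07) / (6.263e+08 + 8.202e+07) = 5.4428e+08 / 7.0832e+08 ≈ 0.7684.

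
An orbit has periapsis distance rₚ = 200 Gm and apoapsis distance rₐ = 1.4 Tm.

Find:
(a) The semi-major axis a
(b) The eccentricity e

Convert to SI: rₚ = 200 Gm = 2e+11 m; rₐ = 1.4 Tm = 1.4e+12 m.
(a) a = (rₚ + rₐ) / 2 = (2e+11 + 1.4e+12) / 2 ≈ 8e+11 m = 800 Gm.
(b) e = (rₐ − rₚ) / (rₐ + rₚ) = (1.4e+12 − 2e+11) / (1.4e+12 + 2e+11) ≈ 0.75.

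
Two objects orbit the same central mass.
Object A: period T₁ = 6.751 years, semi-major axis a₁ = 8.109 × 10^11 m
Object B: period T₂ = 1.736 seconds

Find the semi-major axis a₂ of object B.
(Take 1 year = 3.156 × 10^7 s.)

Convert to SI: T₁ = 6.751 years = 2.13062e+08 s.
Kepler's third law: (T₁/T₂)² = (a₁/a₂)³ ⇒ a₂ = a₁ · (T₂/T₁)^(2/3).
T₂/T₁ = 1.736 / 2.13062e+08 = 8.14788e-09.
a₂ = 8.109e+11 · (8.14788e-09)^(2/3) m ≈ 3.283e+06 m = 3.283 × 10^6 m.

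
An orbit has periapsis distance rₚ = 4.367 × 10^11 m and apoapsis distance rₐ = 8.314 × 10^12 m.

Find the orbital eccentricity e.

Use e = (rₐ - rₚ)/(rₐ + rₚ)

e = (rₐ − rₚ) / (rₐ + rₚ).
e = (8.314e+12 − 4.367e+11) / (8.314e+12 + 4.367e+11) = 7.8773e+12 / 8.7507e+12 ≈ 0.9002.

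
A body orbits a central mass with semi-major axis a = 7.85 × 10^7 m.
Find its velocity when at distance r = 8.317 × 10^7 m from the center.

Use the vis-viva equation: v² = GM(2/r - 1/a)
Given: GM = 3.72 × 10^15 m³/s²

Vis-viva: v = √(GM · (2/r − 1/a)).
2/r − 1/a = 2/8.317e+07 − 1/7.85e+07 = 1.13083e-08 m⁻¹.
v = √(3.72e+15 · 1.13083e-08) m/s ≈ 6486 m/s = 6.486 km/s.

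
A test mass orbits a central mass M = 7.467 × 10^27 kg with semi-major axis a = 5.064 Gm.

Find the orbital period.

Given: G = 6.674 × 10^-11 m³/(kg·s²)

Convert to SI: a = 5.064 Gm = 5.064e+09 m.
GM = G · M = 6.674e-11 · 7.467e+27 = 4.98348e+17 m³/s².
Kepler's third law: T = 2π √(a³ / GM).
Substituting a = 5.064e+09 m and GM = 4.98348e+17 m³/s²:
T = 2π √((5.064e+09)³ / 4.98348e+17) s
T ≈ 3.207e+06 s = 37.12 days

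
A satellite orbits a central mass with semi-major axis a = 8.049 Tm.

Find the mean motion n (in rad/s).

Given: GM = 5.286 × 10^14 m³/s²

Convert to SI: a = 8.049 Tm = 8.049e+12 m.
n = √(GM / a³).
n = √(5.286e+14 / (8.049e+12)³) rad/s ≈ 1.007e-12 rad/s.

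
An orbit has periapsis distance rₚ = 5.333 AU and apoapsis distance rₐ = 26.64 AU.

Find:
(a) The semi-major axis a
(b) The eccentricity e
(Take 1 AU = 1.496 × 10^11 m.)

Convert to SI: rₚ = 5.333 AU = 7.97817e+11 m; rₐ = 26.64 AU = 3.98534e+12 m.
(a) a = (rₚ + rₐ) / 2 = (7.97817e+11 + 3.98534e+12) / 2 ≈ 2.392e+12 m = 15.99 AU.
(b) e = (rₐ − rₚ) / (rₐ + rₚ) = (3.98534e+12 − 7.97817e+11) / (3.98534e+12 + 7.97817e+11) ≈ 0.6664.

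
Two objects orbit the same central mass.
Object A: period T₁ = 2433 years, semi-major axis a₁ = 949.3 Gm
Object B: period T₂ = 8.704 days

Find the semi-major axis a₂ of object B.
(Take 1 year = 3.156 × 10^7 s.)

Convert to SI: T₁ = 2433 years = 7.67855e+10 s; a₁ = 949.3 Gm = 9.493e+11 m; T₂ = 8.704 days = 752026 s.
Kepler's third law: (T₁/T₂)² = (a₁/a₂)³ ⇒ a₂ = a₁ · (T₂/T₁)^(2/3).
T₂/T₁ = 752026 / 7.67855e+10 = 9.79385e-06.
a₂ = 9.493e+11 · (9.79385e-06)^(2/3) m ≈ 4.345e+08 m = 434.5 Mm.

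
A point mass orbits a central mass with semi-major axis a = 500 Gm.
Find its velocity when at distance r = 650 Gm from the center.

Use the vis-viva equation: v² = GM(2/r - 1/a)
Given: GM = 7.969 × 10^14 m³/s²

Convert to SI: a = 500 Gm = 5e+11 m; r = 650 Gm = 6.5e+11 m.
Vis-viva: v = √(GM · (2/r − 1/a)).
2/r − 1/a = 2/6.5e+11 − 1/5e+11 = 1.07692e-12 m⁻¹.
v = √(7.969e+14 · 1.07692e-12) m/s ≈ 29.3 m/s = 29.3 m/s.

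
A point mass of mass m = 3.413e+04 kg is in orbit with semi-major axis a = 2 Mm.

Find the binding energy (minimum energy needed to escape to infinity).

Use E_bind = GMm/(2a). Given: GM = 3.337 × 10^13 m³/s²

Convert to SI: a = 2 Mm = 2e+06 m.
Total orbital energy is E = −GMm/(2a); binding energy is E_bind = −E = GMm/(2a).
E_bind = 3.337e+13 · 3.413e+04 / (2 · 2e+06) J ≈ 2.847e+11 J = 284.7 GJ.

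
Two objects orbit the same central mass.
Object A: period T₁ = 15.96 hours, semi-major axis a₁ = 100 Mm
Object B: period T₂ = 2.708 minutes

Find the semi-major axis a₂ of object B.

Convert to SI: T₁ = 15.96 hours = 57456 s; a₁ = 100 Mm = 1e+08 m; T₂ = 2.708 minutes = 162.48 s.
Kepler's third law: (T₁/T₂)² = (a₁/a₂)³ ⇒ a₂ = a₁ · (T₂/T₁)^(2/3).
T₂/T₁ = 162.48 / 57456 = 0.0028279.
a₂ = 1e+08 · (0.0028279)^(2/3) m ≈ 2e+06 m = 2 Mm.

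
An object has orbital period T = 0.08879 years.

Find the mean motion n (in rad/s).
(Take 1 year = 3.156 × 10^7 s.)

Convert to SI: T = 0.08879 years = 2.80221e+06 s.
n = 2π / T.
n = 2π / 2.80221e+06 s ≈ 2.242e-06 rad/s.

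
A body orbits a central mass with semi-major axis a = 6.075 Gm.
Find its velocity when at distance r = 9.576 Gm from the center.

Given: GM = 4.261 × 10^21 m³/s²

Convert to SI: a = 6.075 Gm = 6.075e+09 m; r = 9.576 Gm = 9.576e+09 m.
Vis-viva: v = √(GM · (2/r − 1/a)).
2/r − 1/a = 2/9.576e+09 − 1/6.075e+09 = 4.42464e-11 m⁻¹.
v = √(4.261e+21 · 4.42464e-11) m/s ≈ 4.342e+05 m/s = 434.2 km/s.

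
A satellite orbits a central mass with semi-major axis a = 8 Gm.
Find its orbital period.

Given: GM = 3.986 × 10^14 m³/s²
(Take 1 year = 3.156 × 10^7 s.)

Convert to SI: a = 8 Gm = 8e+09 m.
Kepler's third law: T = 2π √(a³ / GM).
Substituting a = 8e+09 m and GM = 3.986e+14 m³/s²:
T = 2π √((8e+09)³ / 3.986e+14) s
T ≈ 2.252e+08 s = 7.135 years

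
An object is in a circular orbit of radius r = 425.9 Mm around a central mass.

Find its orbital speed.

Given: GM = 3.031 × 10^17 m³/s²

Convert to SI: r = 425.9 Mm = 4.259e+08 m.
For a circular orbit, gravity supplies the centripetal force, so v = √(GM / r).
v = √(3.031e+17 / 4.259e+08) m/s ≈ 2.668e+04 m/s = 26.68 km/s.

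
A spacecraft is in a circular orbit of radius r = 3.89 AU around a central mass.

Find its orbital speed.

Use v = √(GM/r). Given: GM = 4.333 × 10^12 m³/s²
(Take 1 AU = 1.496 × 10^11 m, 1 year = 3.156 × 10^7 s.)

Convert to SI: r = 3.89 AU = 5.81944e+11 m.
For a circular orbit, gravity supplies the centripetal force, so v = √(GM / r).
v = √(4.333e+12 / 5.81944e+11) m/s ≈ 2.729 m/s = 0.0005757 AU/year.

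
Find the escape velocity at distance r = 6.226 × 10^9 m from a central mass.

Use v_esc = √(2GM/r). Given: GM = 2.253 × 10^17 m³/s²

Escape velocity comes from setting total energy to zero: ½v² − GM/r = 0 ⇒ v_esc = √(2GM / r).
v_esc = √(2 · 2.253e+17 / 6.226e+09) m/s ≈ 8507 m/s = 8.507 km/s.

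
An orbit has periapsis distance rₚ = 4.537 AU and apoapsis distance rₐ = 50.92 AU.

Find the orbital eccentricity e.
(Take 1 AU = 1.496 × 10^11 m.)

Convert to SI: rₚ = 4.537 AU = 6.78735e+11 m; rₐ = 50.92 AU = 7.61763e+12 m.
e = (rₐ − rₚ) / (rₐ + rₚ).
e = (7.61763e+12 − 6.78735e+11) / (7.61763e+12 + 6.78735e+11) = 6.9389e+12 / 8.29637e+12 ≈ 0.8364.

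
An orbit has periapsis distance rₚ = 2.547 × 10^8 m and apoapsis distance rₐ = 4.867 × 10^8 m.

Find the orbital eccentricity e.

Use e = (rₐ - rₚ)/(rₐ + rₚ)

e = (rₐ − rₚ) / (rₐ + rₚ).
e = (4.867e+08 − 2.547e+08) / (4.867e+08 + 2.547e+08) = 2.32e+08 / 7.414e+08 ≈ 0.3129.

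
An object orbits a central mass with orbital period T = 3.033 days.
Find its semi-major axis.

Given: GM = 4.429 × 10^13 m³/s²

Convert to SI: T = 3.033 days = 262051 s.
Invert Kepler's third law: a = (GM · T² / (4π²))^(1/3).
Substituting T = 262051 s and GM = 4.429e+13 m³/s²:
a = (4.429e+13 · (262051)² / (4π²))^(1/3) m
a ≈ 4.255e+07 m = 42.55 Mm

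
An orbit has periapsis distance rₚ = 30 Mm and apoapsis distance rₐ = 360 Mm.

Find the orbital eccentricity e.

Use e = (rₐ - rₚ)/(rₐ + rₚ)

Convert to SI: rₚ = 30 Mm = 3e+07 m; rₐ = 360 Mm = 3.6e+08 m.
e = (rₐ − rₚ) / (rₐ + rₚ).
e = (3.6e+08 − 3e+07) / (3.6e+08 + 3e+07) = 3.3e+08 / 3.9e+08 ≈ 0.8462.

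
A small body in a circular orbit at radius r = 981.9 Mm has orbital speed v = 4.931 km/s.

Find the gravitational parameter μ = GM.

Convert to SI: r = 981.9 Mm = 9.819e+08 m; v = 4.931 km/s = 4931 m/s.
For a circular orbit v² = GM/r, so GM = v² · r.
GM = (4931)² · 9.819e+08 m³/s² ≈ 2.387e+16 m³/s² = 2.387 × 10^16 m³/s².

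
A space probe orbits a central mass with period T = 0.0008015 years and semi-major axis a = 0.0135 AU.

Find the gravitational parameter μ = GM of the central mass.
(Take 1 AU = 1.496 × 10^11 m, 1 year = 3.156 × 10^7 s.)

Convert to SI: T = 0.0008015 years = 25295.3 s; a = 0.0135 AU = 2.0196e+09 m.
GM = 4π² · a³ / T².
GM = 4π² · (2.0196e+09)³ / (25295.3)² m³/s² ≈ 5.082e+20 m³/s² = 5.082 × 10^20 m³/s².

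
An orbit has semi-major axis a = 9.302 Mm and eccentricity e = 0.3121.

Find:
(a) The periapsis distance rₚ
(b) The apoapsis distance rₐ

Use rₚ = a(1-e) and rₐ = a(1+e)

Convert to SI: a = 9.302 Mm = 9.302e+06 m.
(a) rₚ = a(1 − e) = 9.302e+06 · (1 − 0.3121) = 9.302e+06 · 0.6879 ≈ 6.399e+06 m = 6.399 Mm.
(b) rₐ = a(1 + e) = 9.302e+06 · (1 + 0.3121) = 9.302e+06 · 1.3121 ≈ 1.221e+07 m = 12.21 Mm.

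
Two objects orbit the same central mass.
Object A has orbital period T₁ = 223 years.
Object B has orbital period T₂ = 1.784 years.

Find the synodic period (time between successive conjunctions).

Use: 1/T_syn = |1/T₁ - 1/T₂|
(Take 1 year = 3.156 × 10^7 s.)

Convert to SI: T₁ = 223 years = 7.03788e+09 s; T₂ = 1.784 years = 5.6303e+07 s.
T_syn = |T₁ · T₂ / (T₁ − T₂)|.
T_syn = |7.03788e+09 · 5.6303e+07 / (7.03788e+09 − 5.6303e+07)| s ≈ 5.676e+07 s = 1.798 years.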